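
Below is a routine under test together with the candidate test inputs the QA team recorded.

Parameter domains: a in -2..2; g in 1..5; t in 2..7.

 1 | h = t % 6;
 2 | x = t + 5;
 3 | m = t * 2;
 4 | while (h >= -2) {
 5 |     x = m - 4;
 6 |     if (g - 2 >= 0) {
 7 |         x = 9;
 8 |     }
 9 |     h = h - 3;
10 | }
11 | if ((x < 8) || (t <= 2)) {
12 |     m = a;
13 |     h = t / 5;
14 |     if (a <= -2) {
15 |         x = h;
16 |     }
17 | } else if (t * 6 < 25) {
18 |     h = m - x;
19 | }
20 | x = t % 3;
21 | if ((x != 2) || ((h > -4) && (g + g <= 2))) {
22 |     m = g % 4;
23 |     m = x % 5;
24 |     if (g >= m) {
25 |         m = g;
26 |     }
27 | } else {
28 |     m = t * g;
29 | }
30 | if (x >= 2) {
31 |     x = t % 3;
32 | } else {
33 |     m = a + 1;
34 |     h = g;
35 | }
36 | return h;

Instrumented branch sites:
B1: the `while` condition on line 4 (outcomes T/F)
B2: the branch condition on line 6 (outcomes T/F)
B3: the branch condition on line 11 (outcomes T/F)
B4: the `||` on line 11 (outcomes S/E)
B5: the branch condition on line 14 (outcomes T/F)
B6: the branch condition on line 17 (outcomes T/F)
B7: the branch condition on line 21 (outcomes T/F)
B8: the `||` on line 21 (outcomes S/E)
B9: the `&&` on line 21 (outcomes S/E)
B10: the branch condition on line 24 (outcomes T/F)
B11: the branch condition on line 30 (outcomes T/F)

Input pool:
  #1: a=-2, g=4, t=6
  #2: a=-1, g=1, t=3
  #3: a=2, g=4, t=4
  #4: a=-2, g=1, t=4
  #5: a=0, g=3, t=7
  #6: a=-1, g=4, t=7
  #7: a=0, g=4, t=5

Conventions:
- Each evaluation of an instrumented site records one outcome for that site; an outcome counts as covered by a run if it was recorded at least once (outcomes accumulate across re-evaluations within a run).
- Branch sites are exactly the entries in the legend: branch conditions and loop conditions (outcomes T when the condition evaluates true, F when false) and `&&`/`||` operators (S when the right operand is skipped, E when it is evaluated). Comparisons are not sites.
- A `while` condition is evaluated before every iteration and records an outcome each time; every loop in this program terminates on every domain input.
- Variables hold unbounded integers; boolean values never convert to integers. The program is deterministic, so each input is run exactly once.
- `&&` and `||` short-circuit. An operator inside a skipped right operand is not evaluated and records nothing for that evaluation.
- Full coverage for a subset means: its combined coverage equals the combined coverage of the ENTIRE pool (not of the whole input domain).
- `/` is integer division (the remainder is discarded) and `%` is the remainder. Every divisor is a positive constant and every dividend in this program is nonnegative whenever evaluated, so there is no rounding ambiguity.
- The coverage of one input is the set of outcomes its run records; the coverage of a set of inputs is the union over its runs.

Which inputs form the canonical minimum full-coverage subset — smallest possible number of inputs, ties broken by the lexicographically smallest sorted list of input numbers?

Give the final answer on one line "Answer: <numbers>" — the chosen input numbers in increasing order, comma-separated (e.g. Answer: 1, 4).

test 1 (a=-2, g=4, t=6) hits B1=T, B1=F, B2=T, B3=F, B4=E, B6=F, B7=T, B8=S, B10=T, B11=F
test 2 (a=-1, g=1, t=3) hits B1=T, B1=F, B2=F, B3=T, B4=S, B5=F, B7=T, B8=S, B10=T, B11=F
test 3 (a=2, g=4, t=4) hits B1=T, B1=F, B2=T, B3=F, B4=E, B6=T, B7=T, B8=S, B10=T, B11=F
test 4 (a=-2, g=1, t=4) hits B1=T, B1=F, B2=F, B3=T, B4=S, B5=T, B7=T, B8=S, B10=T, B11=F
test 5 (a=0, g=3, t=7) hits B1=T, B1=F, B2=T, B3=F, B4=E, B6=F, B7=T, B8=S, B10=T, B11=F
test 6 (a=-1, g=4, t=7) hits B1=T, B1=F, B2=T, B3=F, B4=E, B6=F, B7=T, B8=S, B10=T, B11=F
test 7 (a=0, g=4, t=5) hits B1=T, B1=F, B2=T, B3=F, B4=E, B6=F, B7=F, B8=E, B9=S, B11=T
together the pool reaches 20 outcomes: B1=T, B1=F, B2=T, B2=F, B3=T, B3=F, B4=S, B4=E, B5=T, B5=F, B6=T, B6=F, B7=T, B7=F, B8=S, B8=E, B9=S, B10=T, B11=T, B11=F
no size-1 subset reaches all 20 outcomes (best union: 10/20)
no size-2 subset reaches all 20 outcomes (best union: 18/20)
no size-3 subset reaches all 20 outcomes (best union: 19/20)
at size 4, {2, 3, 4, 7} reaches all 20 outcomes; every lexicographically earlier size-4 subset fails

Answer: 2, 3, 4, 7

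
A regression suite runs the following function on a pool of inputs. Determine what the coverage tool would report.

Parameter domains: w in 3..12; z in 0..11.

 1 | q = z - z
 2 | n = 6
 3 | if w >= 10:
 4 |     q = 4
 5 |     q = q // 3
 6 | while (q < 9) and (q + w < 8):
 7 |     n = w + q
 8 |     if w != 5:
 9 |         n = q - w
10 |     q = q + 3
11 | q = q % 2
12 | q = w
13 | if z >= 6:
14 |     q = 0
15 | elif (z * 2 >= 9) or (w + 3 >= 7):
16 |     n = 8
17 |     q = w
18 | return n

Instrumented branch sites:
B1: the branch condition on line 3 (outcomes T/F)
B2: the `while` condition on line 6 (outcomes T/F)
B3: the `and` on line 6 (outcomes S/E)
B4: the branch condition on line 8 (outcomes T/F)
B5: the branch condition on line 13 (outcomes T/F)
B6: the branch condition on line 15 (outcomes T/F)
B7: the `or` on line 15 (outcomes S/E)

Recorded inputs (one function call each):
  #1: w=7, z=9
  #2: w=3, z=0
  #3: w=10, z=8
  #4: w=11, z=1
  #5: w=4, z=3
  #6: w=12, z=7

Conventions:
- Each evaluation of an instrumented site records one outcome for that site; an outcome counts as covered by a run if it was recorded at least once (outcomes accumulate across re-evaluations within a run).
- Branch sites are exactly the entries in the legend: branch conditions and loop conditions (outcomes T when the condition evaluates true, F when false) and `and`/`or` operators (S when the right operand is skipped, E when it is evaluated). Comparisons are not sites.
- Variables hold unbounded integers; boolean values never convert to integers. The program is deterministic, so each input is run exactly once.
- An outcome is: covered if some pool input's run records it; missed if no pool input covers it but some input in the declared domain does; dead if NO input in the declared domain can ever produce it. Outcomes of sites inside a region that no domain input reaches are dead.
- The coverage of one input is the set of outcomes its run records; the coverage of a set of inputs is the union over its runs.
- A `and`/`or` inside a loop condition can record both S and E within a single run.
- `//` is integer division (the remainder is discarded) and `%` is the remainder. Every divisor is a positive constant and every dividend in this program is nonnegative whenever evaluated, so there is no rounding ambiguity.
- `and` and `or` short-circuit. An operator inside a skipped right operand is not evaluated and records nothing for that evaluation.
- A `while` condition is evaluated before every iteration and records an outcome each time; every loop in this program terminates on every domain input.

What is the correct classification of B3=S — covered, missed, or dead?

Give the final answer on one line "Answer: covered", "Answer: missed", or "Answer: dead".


no pool input records B3=S
checking all 120 inputs in the declared domain: B3=S is never recorded -> dead
Answer: dead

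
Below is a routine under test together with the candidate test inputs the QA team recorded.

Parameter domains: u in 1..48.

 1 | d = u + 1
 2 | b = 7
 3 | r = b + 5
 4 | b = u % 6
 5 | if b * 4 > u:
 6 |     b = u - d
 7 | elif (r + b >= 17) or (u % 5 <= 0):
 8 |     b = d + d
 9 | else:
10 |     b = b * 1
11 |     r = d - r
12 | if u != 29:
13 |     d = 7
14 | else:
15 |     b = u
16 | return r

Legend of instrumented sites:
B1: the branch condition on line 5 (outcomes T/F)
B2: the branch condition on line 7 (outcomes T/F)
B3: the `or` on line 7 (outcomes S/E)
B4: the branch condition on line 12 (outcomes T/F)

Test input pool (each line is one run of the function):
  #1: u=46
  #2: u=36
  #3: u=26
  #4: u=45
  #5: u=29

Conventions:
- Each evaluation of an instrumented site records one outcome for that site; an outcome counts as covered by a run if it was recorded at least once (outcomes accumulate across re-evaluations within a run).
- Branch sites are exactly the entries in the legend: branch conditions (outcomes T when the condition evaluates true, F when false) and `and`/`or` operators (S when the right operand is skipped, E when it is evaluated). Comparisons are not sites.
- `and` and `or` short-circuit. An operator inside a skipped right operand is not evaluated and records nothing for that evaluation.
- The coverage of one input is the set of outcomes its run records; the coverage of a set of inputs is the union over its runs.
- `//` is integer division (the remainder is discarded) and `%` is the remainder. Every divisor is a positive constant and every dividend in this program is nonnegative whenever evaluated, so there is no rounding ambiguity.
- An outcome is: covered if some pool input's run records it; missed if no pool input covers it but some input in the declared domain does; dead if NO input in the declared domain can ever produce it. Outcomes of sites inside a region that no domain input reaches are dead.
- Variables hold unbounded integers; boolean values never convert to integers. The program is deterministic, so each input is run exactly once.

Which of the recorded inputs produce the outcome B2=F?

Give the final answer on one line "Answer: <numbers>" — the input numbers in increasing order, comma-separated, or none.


input #1 (u=46): covers B2=F
input #2 (u=36): covers B2=F
input #3 (u=26): covers B2=F
input #4 (u=45): misses B2=F
input #5 (u=29): misses B2=F
Answer: 1, 2, 3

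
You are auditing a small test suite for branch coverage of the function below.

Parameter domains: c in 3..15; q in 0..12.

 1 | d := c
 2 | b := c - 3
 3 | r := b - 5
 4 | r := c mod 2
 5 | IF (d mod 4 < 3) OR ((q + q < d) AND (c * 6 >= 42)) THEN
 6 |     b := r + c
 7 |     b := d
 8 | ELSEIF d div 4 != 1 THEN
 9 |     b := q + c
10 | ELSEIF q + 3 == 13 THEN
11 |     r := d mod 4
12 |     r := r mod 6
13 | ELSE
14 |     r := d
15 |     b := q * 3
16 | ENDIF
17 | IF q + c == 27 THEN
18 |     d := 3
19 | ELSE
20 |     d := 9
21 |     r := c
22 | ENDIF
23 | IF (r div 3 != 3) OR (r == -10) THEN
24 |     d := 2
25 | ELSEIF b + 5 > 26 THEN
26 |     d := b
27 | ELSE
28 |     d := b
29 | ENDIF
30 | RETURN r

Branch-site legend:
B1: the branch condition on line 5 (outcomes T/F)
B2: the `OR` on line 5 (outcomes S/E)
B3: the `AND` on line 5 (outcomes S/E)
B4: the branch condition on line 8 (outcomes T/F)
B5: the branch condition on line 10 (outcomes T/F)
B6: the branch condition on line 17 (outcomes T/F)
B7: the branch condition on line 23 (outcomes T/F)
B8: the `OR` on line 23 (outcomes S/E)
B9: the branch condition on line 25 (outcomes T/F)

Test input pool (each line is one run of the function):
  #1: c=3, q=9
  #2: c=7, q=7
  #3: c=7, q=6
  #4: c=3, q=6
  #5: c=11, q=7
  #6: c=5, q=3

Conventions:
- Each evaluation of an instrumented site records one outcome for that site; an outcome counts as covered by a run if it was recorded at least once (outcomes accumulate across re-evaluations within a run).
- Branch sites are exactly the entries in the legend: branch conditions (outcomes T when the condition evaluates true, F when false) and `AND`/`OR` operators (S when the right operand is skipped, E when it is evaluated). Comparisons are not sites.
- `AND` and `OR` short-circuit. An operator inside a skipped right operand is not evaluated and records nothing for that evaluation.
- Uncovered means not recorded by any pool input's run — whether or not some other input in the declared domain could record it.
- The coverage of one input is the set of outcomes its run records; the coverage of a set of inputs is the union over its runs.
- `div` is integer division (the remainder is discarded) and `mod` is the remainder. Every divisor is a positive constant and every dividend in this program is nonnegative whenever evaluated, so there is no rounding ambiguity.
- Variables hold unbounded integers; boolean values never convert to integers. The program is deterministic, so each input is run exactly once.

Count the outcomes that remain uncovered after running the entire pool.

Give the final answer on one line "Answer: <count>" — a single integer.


run #1 (c=3, q=9) runs B2->E, B3->S, B1->F, B4->T, B6->F, B8->S, B7->T; records B1=F, B2=E, B3=S, B4=T, B6=F, B7=T, B8=S
run #2 (c=7, q=7) runs B2->E, B3->S, B1->F, B4->F, B5->F, B6->F, B8->S, B7->T; records B1=F, B2=E, B3=S, B4=F, B5=F, B6=F, B7=T, B8=S
run #3 (c=7, q=6) runs B2->E, B3->S, B1->F, B4->F, B5->F, B6->F, B8->S, B7->T; records B1=F, B2=E, B3=S, B4=F, B5=F, B6=F, B7=T, B8=S
run #4 (c=3, q=6) runs B2->E, B3->S, B1->F, B4->T, B6->F, B8->S, B7->T; records B1=F, B2=E, B3=S, B4=T, B6=F, B7=T, B8=S
run #5 (c=11, q=7) runs B2->E, B3->S, B1->F, B4->T, B6->F, B8->E, B7->F, B9->F; records B1=F, B2=E, B3=S, B4=T, B6=F, B7=F, B8=E, B9=F
run #6 (c=5, q=3) runs B2->S, B1->T, B6->F, B8->S, B7->T; records B1=T, B2=S, B6=F, B7=T, B8=S
union over the pool: B1=T, B1=F, B2=S, B2=E, B3=S, B4=T, B4=F, B5=F, B6=F, B7=T, B7=F, B8=S, B8=E, B9=F
uncovered (4 of 18): B3=E, B5=T, B6=T, B9=T
Answer: 4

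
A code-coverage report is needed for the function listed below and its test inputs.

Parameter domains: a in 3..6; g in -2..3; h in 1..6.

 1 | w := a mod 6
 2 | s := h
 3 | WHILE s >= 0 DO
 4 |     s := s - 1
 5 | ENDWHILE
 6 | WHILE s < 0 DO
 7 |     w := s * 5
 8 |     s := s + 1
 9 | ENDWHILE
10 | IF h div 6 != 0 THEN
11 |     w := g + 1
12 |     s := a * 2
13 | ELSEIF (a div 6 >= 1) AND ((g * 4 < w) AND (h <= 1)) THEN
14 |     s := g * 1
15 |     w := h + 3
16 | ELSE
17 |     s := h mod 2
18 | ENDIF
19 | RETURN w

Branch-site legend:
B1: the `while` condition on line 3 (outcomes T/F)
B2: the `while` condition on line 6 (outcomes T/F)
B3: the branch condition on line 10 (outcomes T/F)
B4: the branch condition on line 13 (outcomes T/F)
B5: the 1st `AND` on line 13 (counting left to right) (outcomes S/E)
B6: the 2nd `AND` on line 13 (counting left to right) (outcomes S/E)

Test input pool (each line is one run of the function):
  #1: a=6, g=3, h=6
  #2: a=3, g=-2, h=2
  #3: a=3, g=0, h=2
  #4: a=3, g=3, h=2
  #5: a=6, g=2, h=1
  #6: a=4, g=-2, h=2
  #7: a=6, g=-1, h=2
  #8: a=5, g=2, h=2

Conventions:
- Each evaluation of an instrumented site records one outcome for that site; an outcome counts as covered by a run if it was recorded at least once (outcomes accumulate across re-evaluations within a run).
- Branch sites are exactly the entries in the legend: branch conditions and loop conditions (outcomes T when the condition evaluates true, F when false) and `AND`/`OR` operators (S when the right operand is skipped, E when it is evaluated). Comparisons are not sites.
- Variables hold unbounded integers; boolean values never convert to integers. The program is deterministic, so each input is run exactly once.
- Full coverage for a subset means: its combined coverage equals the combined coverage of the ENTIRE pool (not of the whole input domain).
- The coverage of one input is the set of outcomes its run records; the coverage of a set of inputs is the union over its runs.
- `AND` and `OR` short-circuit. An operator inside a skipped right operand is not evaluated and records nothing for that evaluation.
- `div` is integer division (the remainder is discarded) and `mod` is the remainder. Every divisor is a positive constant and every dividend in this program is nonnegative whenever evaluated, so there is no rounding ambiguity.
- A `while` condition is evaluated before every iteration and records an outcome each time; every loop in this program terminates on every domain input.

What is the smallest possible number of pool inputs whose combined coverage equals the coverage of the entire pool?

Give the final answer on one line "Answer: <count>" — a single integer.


input #1 (a=6, g=3, h=6): events B1->T, B1->T, B1->T, B1->T, B1->T, B1->T, B1->T, B1->F, B2->T, B2->F, B3->T; covers B1=T, B1=F, B2=T, B2=F, B3=T
input #2 (a=3, g=-2, h=2): events B1->T, B1->T, B1->T, B1->F, B2->T, B2->F, B3->F, B5->S, B4->F; covers B1=T, B1=F, B2=T, B2=F, B3=F, B4=F, B5=S
input #3 (a=3, g=0, h=2): events B1->T, B1->T, B1->T, B1->F, B2->T, B2->F, B3->F, B5->S, B4->F; covers B1=T, B1=F, B2=T, B2=F, B3=F, B4=F, B5=S
input #4 (a=3, g=3, h=2): events B1->T, B1->T, B1->T, B1->F, B2->T, B2->F, B3->F, B5->S, B4->F; covers B1=T, B1=F, B2=T, B2=F, B3=F, B4=F, B5=S
input #5 (a=6, g=2, h=1): events B1->T, B1->T, B1->F, B2->T, B2->F, B3->F, B5->E, B6->S, B4->F; covers B1=T, B1=F, B2=T, B2=F, B3=F, B4=F, B5=E, B6=S
input #6 (a=4, g=-2, h=2): events B1->T, B1->T, B1->T, B1->F, B2->T, B2->F, B3->F, B5->S, B4->F; covers B1=T, B1=F, B2=T, B2=F, B3=F, B4=F, B5=S
input #7 (a=6, g=-1, h=2): events B1->T, B1->T, B1->T, B1->F, B2->T, B2->F, B3->F, B5->E, B6->S, B4->F; covers B1=T, B1=F, B2=T, B2=F, B3=F, B4=F, B5=E, B6=S
input #8 (a=5, g=2, h=2): events B1->T, B1->T, B1->T, B1->F, B2->T, B2->F, B3->F, B5->S, B4->F; covers B1=T, B1=F, B2=T, B2=F, B3=F, B4=F, B5=S
pool-wide coverage (10 outcomes): B1=T, B1=F, B2=T, B2=F, B3=T, B3=F, B4=F, B5=S, B5=E, B6=S
size 1 is not enough: best union over all size-1 subsets is 8/10
size 2 is not enough: best union over all size-2 subsets is 9/10
size 3: inputs {1, 2, 5} cover all 10 outcomes, and no lexicographically smaller subset of this size does
Answer: 3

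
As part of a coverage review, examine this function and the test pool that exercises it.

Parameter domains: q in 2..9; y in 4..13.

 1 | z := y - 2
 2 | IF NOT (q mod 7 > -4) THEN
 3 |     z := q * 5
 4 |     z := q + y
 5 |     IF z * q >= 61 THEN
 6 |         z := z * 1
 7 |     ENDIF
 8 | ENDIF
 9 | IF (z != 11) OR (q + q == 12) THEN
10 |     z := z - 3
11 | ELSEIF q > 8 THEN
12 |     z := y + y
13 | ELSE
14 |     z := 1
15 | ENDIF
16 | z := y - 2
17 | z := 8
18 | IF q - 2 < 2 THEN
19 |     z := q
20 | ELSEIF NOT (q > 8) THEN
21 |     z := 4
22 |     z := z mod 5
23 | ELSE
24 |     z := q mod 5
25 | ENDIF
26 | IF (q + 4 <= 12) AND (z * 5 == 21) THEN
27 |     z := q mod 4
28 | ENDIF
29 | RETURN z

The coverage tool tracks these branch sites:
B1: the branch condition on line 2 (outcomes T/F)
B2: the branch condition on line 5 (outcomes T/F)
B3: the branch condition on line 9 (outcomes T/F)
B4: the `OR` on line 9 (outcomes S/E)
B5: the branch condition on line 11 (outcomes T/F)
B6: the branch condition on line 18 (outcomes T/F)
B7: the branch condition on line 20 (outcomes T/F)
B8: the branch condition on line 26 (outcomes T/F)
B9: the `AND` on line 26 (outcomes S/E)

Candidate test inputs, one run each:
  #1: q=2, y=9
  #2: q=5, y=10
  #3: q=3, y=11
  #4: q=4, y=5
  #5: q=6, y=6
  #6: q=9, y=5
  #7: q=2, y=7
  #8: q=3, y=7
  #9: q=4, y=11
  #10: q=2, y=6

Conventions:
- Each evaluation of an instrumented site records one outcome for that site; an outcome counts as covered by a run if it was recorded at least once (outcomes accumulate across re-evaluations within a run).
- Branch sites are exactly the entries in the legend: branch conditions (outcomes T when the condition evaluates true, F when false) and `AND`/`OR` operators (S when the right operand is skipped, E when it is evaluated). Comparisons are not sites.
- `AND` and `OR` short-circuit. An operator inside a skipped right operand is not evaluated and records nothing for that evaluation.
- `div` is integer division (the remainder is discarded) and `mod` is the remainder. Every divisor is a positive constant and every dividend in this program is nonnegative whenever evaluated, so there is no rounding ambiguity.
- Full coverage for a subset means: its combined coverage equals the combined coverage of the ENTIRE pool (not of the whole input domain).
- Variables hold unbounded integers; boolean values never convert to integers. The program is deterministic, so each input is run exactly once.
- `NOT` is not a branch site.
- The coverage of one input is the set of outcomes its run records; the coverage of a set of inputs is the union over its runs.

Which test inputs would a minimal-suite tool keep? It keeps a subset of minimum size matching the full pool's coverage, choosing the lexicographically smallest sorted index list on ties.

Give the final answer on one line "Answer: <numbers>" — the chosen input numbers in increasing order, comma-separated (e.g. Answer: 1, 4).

run #1 (q=2, y=9) records B1=F, B3=T, B4=S, B6=T, B8=F, B9=E
run #2 (q=5, y=10) records B1=F, B3=T, B4=S, B6=F, B7=T, B8=F, B9=E
run #3 (q=3, y=11) records B1=F, B3=T, B4=S, B6=T, B8=F, B9=E
run #4 (q=4, y=5) records B1=F, B3=T, B4=S, B6=F, B7=T, B8=F, B9=E
run #5 (q=6, y=6) records B1=F, B3=T, B4=S, B6=F, B7=T, B8=F, B9=E
run #6 (q=9, y=5) records B1=F, B3=T, B4=S, B6=F, B7=F, B8=F, B9=S
run #7 (q=2, y=7) records B1=F, B3=T, B4=S, B6=T, B8=F, B9=E
run #8 (q=3, y=7) records B1=F, B3=T, B4=S, B6=T, B8=F, B9=E
run #9 (q=4, y=11) records B1=F, B3=T, B4=S, B6=F, B7=T, B8=F, B9=E
run #10 (q=2, y=6) records B1=F, B3=T, B4=S, B6=T, B8=F, B9=E
pool-wide coverage (10 outcomes): B1=F, B3=T, B4=S, B6=T, B6=F, B7=T, B7=F, B8=F, B9=S, B9=E
checked all size-1 subsets: none covers 10 outcomes (max 7/10)
checked all size-2 subsets: none covers 10 outcomes (max 9/10)
inputs {1, 2, 6} (size 3) cover everything; no size-3 subset with a lexicographically smaller index list covers all 10

Answer: 1, 2, 6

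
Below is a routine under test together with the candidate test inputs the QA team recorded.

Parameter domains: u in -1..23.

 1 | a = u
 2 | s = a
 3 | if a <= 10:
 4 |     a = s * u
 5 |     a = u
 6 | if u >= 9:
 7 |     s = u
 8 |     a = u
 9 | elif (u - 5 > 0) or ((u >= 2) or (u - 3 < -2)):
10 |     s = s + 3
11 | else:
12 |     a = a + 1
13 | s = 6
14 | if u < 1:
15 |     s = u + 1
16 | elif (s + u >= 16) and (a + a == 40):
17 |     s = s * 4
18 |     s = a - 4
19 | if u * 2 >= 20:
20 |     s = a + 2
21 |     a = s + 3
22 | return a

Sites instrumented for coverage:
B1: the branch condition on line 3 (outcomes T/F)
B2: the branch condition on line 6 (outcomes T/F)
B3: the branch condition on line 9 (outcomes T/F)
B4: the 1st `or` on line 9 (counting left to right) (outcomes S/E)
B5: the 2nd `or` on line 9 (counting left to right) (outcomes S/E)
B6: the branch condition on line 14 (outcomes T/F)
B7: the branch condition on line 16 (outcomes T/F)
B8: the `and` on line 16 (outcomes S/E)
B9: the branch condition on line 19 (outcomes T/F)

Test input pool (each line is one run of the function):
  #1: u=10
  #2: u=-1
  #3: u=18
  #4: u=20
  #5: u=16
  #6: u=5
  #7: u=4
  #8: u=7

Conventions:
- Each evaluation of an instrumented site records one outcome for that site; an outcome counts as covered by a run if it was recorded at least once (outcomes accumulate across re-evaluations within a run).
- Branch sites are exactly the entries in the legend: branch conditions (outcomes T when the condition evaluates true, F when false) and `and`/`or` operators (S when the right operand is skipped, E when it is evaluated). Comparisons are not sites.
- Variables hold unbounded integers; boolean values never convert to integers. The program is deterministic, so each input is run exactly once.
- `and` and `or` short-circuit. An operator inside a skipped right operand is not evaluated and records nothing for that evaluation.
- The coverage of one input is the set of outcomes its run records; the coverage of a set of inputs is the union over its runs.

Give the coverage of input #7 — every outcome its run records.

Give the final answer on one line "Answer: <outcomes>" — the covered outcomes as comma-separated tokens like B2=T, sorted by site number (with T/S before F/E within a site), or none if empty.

Event log for input #7 (u=4):
  B1->T, B2->F, B4->E, B5->S, B3->T, B6->F, B8->S, B7->F, B9->F
deduplicating events, the covered set is: B1=T, B2=F, B3=T, B4=E, B5=S, B6=F, B7=F, B8=S, B9=F

Answer: B1=T, B2=F, B3=T, B4=E, B5=S, B6=F, B7=F, B8=S, B9=F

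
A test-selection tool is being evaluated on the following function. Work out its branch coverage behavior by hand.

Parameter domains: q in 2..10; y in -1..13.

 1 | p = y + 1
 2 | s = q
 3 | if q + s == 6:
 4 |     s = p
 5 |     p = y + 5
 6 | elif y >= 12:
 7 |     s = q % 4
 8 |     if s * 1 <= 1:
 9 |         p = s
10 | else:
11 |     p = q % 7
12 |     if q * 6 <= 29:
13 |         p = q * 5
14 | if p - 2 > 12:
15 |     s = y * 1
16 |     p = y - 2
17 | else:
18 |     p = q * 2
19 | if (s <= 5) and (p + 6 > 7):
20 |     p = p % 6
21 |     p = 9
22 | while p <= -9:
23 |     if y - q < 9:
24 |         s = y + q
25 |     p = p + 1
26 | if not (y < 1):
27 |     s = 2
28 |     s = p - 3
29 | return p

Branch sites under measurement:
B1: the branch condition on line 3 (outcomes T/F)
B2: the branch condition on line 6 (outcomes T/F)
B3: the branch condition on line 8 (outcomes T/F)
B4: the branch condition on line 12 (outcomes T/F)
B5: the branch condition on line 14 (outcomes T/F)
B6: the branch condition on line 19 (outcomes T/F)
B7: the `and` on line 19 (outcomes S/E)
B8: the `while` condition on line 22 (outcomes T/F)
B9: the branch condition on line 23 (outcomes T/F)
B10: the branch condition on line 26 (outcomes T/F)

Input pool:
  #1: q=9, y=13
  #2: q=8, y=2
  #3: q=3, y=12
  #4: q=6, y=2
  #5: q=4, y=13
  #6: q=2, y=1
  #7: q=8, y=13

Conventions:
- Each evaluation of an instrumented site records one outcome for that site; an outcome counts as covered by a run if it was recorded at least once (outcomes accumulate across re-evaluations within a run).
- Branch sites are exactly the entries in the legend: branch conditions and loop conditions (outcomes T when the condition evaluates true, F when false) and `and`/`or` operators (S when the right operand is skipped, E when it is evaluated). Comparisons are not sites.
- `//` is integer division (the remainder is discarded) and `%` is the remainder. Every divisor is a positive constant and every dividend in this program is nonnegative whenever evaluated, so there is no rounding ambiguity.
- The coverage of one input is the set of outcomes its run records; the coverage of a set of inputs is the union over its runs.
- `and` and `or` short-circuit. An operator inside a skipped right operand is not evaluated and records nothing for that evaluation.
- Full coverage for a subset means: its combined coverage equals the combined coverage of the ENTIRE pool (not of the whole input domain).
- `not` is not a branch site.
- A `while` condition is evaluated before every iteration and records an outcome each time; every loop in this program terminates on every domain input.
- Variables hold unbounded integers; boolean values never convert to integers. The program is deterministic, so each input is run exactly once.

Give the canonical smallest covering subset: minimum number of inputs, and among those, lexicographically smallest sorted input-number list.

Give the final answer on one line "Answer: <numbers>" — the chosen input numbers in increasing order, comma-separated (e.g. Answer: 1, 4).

run #1 (q=9, y=13) records B1=F, B2=T, B3=T, B5=F, B6=T, B7=E, B8=F, B10=T
run #2 (q=8, y=2) records B1=F, B2=F, B4=F, B5=F, B6=F, B7=S, B8=F, B10=T
run #3 (q=3, y=12) records B1=T, B5=T, B6=F, B7=S, B8=F, B10=T
run #4 (q=6, y=2) records B1=F, B2=F, B4=F, B5=F, B6=F, B7=S, B8=F, B10=T
run #5 (q=4, y=13) records B1=F, B2=T, B3=T, B5=F, B6=T, B7=E, B8=F, B10=T
run #6 (q=2, y=1) records B1=F, B2=F, B4=T, B5=F, B6=T, B7=E, B8=F, B10=T
run #7 (q=8, y=13) records B1=F, B2=T, B3=T, B5=F, B6=T, B7=E, B8=F, B10=T
union over all inputs: B1=T, B1=F, B2=T, B2=F, B3=T, B4=T, B4=F, B5=T, B5=F, B6=T, B6=F, B7=S, B7=E, B8=F, B10=T (15 outcomes)
every size-1 subset falls short of the 15 outcomes (best: 8/15)
every size-2 subset falls short of the 15 outcomes (best: 12/15)
every size-3 subset falls short of the 15 outcomes (best: 14/15)
inputs {1, 2, 3, 6} (size 4) cover everything; no size-4 subset with a lexicographically smaller index list covers all 15

Answer: 1, 2, 3, 6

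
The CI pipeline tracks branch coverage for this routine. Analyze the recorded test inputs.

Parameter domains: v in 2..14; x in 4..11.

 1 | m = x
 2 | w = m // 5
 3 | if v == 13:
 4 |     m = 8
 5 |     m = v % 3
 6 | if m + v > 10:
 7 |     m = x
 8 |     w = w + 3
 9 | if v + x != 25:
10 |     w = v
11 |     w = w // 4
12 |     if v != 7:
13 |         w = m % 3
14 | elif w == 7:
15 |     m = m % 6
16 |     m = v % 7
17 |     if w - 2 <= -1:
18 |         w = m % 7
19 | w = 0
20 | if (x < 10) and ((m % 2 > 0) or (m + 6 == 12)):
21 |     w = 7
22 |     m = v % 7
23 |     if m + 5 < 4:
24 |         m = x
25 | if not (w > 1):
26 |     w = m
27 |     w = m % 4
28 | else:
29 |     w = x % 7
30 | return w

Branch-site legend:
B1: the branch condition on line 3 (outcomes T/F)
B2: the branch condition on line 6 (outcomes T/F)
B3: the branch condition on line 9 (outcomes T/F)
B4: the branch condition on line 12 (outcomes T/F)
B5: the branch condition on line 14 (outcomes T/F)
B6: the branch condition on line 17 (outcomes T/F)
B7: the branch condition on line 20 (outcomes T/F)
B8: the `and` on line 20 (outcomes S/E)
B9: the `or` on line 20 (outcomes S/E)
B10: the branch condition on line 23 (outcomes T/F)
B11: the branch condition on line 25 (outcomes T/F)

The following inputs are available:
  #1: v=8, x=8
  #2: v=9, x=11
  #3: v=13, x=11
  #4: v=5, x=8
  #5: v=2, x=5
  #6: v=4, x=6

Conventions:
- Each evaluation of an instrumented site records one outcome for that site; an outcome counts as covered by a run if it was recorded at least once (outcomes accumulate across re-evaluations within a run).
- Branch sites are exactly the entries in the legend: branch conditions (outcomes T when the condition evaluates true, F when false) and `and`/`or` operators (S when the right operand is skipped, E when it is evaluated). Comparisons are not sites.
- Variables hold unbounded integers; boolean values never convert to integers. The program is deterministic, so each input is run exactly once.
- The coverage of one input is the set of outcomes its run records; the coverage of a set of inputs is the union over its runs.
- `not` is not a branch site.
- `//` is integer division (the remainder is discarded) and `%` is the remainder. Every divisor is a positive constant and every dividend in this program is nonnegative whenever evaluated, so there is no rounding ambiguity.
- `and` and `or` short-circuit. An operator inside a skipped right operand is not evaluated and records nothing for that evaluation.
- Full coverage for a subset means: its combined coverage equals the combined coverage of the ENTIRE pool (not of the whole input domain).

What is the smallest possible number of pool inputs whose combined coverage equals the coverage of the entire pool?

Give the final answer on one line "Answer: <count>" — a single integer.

input #1, v=8, x=8: outcomes B1=F, B2=T, B3=T, B4=T, B7=F, B8=E, B9=E, B11=T
input #2, v=9, x=11: outcomes B1=F, B2=T, B3=T, B4=T, B7=F, B8=S, B11=T
input #3, v=13, x=11: outcomes B1=T, B2=T, B3=T, B4=T, B7=F, B8=S, B11=T
input #4, v=5, x=8: outcomes B1=F, B2=T, B3=T, B4=T, B7=F, B8=E, B9=E, B11=T
input #5, v=2, x=5: outcomes B1=F, B2=F, B3=T, B4=T, B7=T, B8=E, B9=S, B10=F, B11=F
input #6, v=4, x=6: outcomes B1=F, B2=F, B3=T, B4=T, B7=T, B8=E, B9=E, B10=F, B11=F
together the pool reaches 15 outcomes: B1=T, B1=F, B2=T, B2=F, B3=T, B4=T, B7=T, B7=F, B8=S, B8=E, B9=S, B9=E, B10=F, B11=T, B11=F
no size-1 subset reaches all 15 outcomes (best union: 9/15)
no size-2 subset reaches all 15 outcomes (best union: 14/15)
at size 3, {1, 3, 5} reaches all 15 outcomes; every lexicographically earlier size-3 subset fails

Answer: 3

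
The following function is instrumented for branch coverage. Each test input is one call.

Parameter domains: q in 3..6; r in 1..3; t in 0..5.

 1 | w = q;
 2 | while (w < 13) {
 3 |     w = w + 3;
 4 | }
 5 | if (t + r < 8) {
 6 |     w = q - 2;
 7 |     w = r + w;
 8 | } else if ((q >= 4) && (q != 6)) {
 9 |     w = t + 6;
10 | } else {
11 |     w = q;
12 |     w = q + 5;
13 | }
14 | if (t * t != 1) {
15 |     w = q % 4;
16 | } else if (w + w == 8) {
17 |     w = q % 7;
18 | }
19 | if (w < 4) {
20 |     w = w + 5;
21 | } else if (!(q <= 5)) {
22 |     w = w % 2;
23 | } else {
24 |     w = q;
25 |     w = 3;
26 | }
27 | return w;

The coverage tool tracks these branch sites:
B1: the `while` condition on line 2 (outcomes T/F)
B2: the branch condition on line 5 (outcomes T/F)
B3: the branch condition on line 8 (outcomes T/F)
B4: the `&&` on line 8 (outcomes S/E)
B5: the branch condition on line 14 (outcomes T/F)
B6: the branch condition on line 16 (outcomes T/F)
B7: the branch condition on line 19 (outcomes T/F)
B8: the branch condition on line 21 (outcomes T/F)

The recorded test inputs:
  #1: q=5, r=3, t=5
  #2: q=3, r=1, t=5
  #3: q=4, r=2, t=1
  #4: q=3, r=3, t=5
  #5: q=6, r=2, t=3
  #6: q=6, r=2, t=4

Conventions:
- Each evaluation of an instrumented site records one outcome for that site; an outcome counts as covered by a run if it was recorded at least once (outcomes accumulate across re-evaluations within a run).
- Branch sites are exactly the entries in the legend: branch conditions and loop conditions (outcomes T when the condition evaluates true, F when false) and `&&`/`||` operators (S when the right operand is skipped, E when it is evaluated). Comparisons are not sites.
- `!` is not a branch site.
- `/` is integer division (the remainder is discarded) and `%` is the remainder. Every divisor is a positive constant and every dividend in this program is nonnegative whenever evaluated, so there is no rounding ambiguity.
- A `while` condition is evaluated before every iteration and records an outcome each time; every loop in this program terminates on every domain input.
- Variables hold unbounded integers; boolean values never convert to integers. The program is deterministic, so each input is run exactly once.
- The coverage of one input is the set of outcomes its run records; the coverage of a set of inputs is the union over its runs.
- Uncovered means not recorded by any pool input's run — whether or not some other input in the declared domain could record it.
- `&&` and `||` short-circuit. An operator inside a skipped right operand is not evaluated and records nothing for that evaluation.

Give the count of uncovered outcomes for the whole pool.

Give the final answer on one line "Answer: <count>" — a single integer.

input #1 (q=5, r=3, t=5): events B1->T, B1->T, B1->T, B1->F, B2->F, B4->E, B3->T, B5->T, B7->T; covers B1=T, B1=F, B2=F, B3=T, B4=E, B5=T, B7=T
input #2 (q=3, r=1, t=5): events B1->T, B1->T, B1->T, B1->T, B1->F, B2->T, B5->T, B7->T; covers B1=T, B1=F, B2=T, B5=T, B7=T
input #3 (q=4, r=2, t=1): events B1->T, B1->T, B1->T, B1->F, B2->T, B5->F, B6->T, B7->F, B8->F; covers B1=T, B1=F, B2=T, B5=F, B6=T, B7=F, B8=F
input #4 (q=3, r=3, t=5): events B1->T, B1->T, B1->T, B1->T, B1->F, B2->F, B4->S, B3->F, B5->T, B7->T; covers B1=T, B1=F, B2=F, B3=F, B4=S, B5=T, B7=T
input #5 (q=6, r=2, t=3): events B1->T, B1->T, B1->T, B1->F, B2->T, B5->T, B7->T; covers B1=T, B1=F, B2=T, B5=T, B7=T
input #6 (q=6, r=2, t=4): events B1->T, B1->T, B1->T, B1->F, B2->T, B5->T, B7->T; covers B1=T, B1=F, B2=T, B5=T, B7=T
union over the pool: B1=T, B1=F, B2=T, B2=F, B3=T, B3=F, B4=S, B4=E, B5=T, B5=F, B6=T, B7=T, B7=F, B8=F
uncovered (2 of 16): B6=F, B8=T

Answer: 2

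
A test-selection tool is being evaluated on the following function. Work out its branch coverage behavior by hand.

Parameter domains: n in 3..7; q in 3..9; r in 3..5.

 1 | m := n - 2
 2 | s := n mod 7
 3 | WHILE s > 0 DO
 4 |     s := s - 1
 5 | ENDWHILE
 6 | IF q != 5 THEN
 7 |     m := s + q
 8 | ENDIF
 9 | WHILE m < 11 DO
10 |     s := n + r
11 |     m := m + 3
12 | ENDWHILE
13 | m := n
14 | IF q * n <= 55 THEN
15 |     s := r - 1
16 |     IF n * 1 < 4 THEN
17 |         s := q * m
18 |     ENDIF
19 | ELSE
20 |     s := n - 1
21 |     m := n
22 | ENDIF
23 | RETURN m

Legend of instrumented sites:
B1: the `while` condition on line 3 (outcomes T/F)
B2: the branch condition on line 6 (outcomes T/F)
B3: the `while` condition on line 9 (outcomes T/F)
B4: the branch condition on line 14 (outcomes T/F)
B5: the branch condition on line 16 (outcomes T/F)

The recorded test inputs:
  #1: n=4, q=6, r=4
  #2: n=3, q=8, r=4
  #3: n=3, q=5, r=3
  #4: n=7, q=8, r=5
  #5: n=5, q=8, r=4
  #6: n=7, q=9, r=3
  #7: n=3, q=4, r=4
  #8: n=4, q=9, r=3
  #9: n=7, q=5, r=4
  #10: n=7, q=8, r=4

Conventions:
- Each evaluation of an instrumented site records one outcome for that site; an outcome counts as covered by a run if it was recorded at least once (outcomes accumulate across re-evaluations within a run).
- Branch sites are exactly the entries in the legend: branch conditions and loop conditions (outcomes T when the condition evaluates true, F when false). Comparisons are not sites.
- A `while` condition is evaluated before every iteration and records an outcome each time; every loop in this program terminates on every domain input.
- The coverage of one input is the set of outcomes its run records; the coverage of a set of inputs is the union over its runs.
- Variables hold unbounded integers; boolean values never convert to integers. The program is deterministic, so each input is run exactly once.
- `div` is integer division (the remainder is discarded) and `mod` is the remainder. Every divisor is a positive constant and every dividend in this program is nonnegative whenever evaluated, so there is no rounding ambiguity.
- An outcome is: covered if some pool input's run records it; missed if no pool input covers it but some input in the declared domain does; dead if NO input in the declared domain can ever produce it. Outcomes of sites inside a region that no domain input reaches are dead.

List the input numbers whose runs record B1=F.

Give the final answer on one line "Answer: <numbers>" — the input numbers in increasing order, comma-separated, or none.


input #1 (n=4, q=6, r=4): records B1=F
input #2 (n=3, q=8, r=4): records B1=F
input #3 (n=3, q=5, r=3): records B1=F
input #4 (n=7, q=8, r=5): records B1=F
input #5 (n=5, q=8, r=4): records B1=F
input #6 (n=7, q=9, r=3): records B1=F
input #7 (n=3, q=4, r=4): records B1=F
input #8 (n=4, q=9, r=3): records B1=F
input #9 (n=7, q=5, r=4): records B1=F
input #10 (n=7, q=8, r=4): records B1=F
Answer: 1, 2, 3, 4, 5, 6, 7, 8, 9, 10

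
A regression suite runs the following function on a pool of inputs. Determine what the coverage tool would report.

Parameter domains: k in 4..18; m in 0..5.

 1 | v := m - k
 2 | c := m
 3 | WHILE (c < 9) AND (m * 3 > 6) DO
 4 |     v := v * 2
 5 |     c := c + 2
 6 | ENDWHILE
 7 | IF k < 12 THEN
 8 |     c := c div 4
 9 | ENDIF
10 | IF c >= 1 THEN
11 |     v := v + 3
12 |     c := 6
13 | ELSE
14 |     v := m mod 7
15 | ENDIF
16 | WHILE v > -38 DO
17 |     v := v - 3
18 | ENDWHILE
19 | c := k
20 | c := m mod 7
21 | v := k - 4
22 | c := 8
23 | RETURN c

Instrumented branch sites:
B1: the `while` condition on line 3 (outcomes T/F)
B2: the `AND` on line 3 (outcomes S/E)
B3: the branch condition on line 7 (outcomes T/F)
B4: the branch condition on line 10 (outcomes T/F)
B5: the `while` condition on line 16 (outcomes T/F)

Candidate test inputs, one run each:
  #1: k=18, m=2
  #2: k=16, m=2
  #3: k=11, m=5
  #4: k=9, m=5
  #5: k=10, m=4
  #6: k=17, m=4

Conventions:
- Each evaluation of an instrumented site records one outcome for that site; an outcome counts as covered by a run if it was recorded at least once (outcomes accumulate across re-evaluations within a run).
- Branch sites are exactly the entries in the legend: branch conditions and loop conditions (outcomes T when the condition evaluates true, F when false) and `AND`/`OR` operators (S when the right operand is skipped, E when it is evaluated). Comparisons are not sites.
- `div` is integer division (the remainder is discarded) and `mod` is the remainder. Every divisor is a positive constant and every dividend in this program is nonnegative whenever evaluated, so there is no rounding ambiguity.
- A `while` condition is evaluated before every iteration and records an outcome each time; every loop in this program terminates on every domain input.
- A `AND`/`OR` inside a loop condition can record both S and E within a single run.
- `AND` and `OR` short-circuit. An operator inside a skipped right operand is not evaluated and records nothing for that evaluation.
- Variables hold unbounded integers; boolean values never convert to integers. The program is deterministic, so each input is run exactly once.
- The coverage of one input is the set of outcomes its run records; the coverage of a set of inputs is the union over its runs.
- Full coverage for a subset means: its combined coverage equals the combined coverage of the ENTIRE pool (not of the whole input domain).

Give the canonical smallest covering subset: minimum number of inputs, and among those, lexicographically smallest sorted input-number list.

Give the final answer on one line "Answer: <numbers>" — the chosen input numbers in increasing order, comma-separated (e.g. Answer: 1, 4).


run #1 (k=18, m=2) runs B2->E, B1->F, B3->F, B4->T, B5->T, B5->T, B5->T, B5->T, B5->T, B5->T, B5->T, B5->T, B5->T, B5->F; records B1=F, B2=E, B3=F, B4=T, B5=T, B5=F
run #2 (k=16, m=2) runs B2->E, B1->F, B3->F, B4->T, B5->T, B5->T, B5->T, B5->T, B5->T, B5->T, B5->T, B5->T, B5->T, B5->F; records B1=F, B2=E, B3=F, B4=T, B5=T, B5=F
run #3 (k=11, m=5) runs B2->E, B1->T, B2->E, B1->T, B2->S, B1->F, B3->T, B4->T, B5->T, B5->T, B5->T, B5->T, B5->T, B5->T, ...; records B1=T, B1=F, B2=S, B2=E, B3=T, B4=T, B5=T, B5=F
run #4 (k=9, m=5) runs B2->E, B1->T, B2->E, B1->T, B2->S, B1->F, B3->T, B4->T, B5->T, B5->T, B5->T, B5->T, B5->T, B5->T, ...; records B1=T, B1=F, B2=S, B2=E, B3=T, B4=T, B5=T, B5=F
run #5 (k=10, m=4) runs B2->E, B1->T, B2->E, B1->T, B2->E, B1->T, B2->S, B1->F, B3->T, B4->T, B5->F; records B1=T, B1=F, B2=S, B2=E, B3=T, B4=T, B5=F
run #6 (k=17, m=4) runs B2->E, B1->T, B2->E, B1->T, B2->E, B1->T, B2->S, B1->F, B3->F, B4->T, B5->F; records B1=T, B1=F, B2=S, B2=E, B3=F, B4=T, B5=F
together the pool reaches 9 outcomes: B1=T, B1=F, B2=S, B2=E, B3=T, B3=F, B4=T, B5=T, B5=F
every size-1 subset falls short of the 9 outcomes (best: 8/9)
the canonical winner is {1, 3}: size 2, full 9-outcome coverage, earliest index list among size-2 covers
Answer: 1, 3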